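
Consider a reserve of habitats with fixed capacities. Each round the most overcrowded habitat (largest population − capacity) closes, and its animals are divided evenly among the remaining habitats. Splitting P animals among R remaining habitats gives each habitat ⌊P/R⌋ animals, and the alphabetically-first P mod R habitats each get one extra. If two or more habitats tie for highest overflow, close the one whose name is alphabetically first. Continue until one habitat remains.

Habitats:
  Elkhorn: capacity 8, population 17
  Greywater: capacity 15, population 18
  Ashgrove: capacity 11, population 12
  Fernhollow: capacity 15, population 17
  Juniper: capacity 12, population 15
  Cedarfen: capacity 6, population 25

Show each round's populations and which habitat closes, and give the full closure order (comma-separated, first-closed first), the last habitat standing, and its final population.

Round 1: Ashgrove=12 Cedarfen=25 Elkhorn=17 Fernhollow=17 Greywater=18 Juniper=15 → close Cedarfen (overflow 19)
  25÷5 = 5 each, +1 to first 0
Round 2: Ashgrove=17 Elkhorn=22 Fernhollow=22 Greywater=23 Juniper=20 → close Elkhorn (overflow 14)
  22÷4 = 5 each, +1 to first 2
Round 3: Ashgrove=23 Fernhollow=28 Greywater=28 Juniper=25 → close Fernhollow (overflow 13)
  28÷3 = 9 each, +1 to first 1
Round 4: Ashgrove=33 Greywater=37 Juniper=34 → close Ashgrove (overflow 22)
  33÷2 = 16 each, +1 to first 1
Round 5: Greywater=54 Juniper=50 → close Greywater (overflow 39)
  54÷1 = 54 each, +1 to first 0

Closure order: Cedarfen, Elkhorn, Fernhollow, Ashgrove, Greywater
Last habitat: Juniper with 104 animals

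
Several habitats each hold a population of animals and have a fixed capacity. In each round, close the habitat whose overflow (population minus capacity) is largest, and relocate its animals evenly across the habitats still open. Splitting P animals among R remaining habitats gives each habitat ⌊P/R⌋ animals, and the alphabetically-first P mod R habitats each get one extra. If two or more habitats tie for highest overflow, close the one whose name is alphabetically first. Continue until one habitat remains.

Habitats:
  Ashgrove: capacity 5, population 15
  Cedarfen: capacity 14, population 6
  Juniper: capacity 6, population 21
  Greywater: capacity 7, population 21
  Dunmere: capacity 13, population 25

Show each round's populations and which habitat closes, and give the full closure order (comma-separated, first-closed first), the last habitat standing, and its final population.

Closure order: Juniper, Greywater, Ashgrove, Dunmere
Last habitat: Cedarfen with 88 animals

Round 1: Ashgrove=15 Cedarfen=6 Dunmere=25 Greywater=21 Juniper=21 → close Juniper (overflow 15)
  21÷4 = 5 each, +1 to first 1
Round 2: Ashgrove=21 Cedarfen=11 Dunmere=30 Greywater=26 → close Greywater (overflow 19)
  26÷3 = 8 each, +1 to first 2
Round 3: Ashgrove=30 Cedarfen=20 Dunmere=38 → close Ashgrove (overflow 25)
  30÷2 = 15 each, +1 to first 0
Round 4: Cedarfen=35 Dunmere=53 → close Dunmere (overflow 40)
  53÷1 = 53 each, +1 to first 0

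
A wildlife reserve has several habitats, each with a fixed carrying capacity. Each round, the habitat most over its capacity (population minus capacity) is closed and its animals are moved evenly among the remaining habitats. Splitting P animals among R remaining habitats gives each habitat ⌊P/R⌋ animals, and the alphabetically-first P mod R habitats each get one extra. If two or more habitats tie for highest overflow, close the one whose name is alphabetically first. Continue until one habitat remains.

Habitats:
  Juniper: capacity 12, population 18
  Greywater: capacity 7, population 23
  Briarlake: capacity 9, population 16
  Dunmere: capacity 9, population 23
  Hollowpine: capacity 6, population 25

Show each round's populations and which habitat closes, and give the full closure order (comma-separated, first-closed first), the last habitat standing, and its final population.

Round 1: Briarlake=16 Dunmere=23 Greywater=23 Hollowpine=25 Juniper=18 → close Hollowpine (overflow 19)
  25÷4 = 6 each, +1 to first 1
Round 2: Briarlake=23 Dunmere=29 Greywater=29 Juniper=24 → close Greywater (overflow 22)
  29÷3 = 9 each, +1 to first 2
Round 3: Briarlake=33 Dunmere=39 Juniper=33 → close Dunmere (overflow 30)
  39÷2 = 19 each, +1 to first 1
Round 4: Briarlake=53 Juniper=52 → close Briarlake (overflow 44)
  53÷1 = 53 each, +1 to first 0

Closure order: Hollowpine, Greywater, Dunmere, Briarlake
Last habitat: Juniper with 105 animals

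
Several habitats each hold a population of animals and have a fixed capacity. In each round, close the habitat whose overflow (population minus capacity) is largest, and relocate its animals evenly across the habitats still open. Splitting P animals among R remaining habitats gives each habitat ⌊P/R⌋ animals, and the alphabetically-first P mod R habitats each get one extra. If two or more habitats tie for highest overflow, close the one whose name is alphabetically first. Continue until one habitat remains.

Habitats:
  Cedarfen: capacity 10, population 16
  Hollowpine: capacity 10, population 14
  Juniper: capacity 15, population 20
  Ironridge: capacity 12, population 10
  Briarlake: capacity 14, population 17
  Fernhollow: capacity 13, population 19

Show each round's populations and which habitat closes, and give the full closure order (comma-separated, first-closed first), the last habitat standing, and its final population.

Round 1: Briarlake=17 Cedarfen=16 Fernhollow=19 Hollowpine=14 Ironridge=10 Juniper=20 → close Cedarfen (overflow 6)
  16÷5 = 3 each, +1 to first 1
Round 2: Briarlake=21 Fernhollow=22 Hollowpine=17 Ironridge=13 Juniper=23 → close Fernhollow (overflow 9)
  22÷4 = 5 each, +1 to first 2
Round 3: Briarlake=27 Hollowpine=23 Ironridge=18 Juniper=28 → close Briarlake (overflow 13)
  27÷3 = 9 each, +1 to first 0
Round 4: Hollowpine=32 Ironridge=27 Juniper=37 → close Hollowpine (overflow 22)
  32÷2 = 16 each, +1 to first 0
Round 5: Ironridge=43 Juniper=53 → close Juniper (overflow 38)
  53÷1 = 53 each, +1 to first 0

Closure order: Cedarfen, Fernhollow, Briarlake, Hollowpine, Juniper
Last habitat: Ironridge with 96 animals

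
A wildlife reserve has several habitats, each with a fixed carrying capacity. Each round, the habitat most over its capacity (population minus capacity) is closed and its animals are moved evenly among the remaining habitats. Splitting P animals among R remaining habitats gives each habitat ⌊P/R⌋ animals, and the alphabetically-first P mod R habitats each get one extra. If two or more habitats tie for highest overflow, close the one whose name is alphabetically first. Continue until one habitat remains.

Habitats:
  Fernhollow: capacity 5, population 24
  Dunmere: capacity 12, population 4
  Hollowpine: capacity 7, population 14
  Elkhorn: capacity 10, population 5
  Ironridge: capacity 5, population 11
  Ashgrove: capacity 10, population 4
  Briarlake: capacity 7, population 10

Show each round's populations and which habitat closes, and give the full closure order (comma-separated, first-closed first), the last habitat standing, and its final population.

Round 1: Ashgrove=4 Briarlake=10 Dunmere=4 Elkhorn=5 Fernhollow=24 Hollowpine=14 Ironridge=11 → close Fernhollow (overflow 19)
  24÷6 = 4 each, +1 to first 0
Round 2: Ashgrove=8 Briarlake=14 Dunmere=8 Elkhorn=9 Hollowpine=18 Ironridge=15 → close Hollowpine (overflow 11)
  18÷5 = 3 each, +1 to first 3
Round 3: Ashgrove=12 Briarlake=18 Dunmere=12 Elkhorn=12 Ironridge=18 → close Ironridge (overflow 13)
  18÷4 = 4 each, +1 to first 2
Round 4: Ashgrove=17 Briarlake=23 Dunmere=16 Elkhorn=16 → close Briarlake (overflow 16)
  23÷3 = 7 each, +1 to first 2
Round 5: Ashgrove=25 Dunmere=24 Elkhorn=23 → close Ashgrove (overflow 15)
  25÷2 = 12 each, +1 to first 1
Round 6: Dunmere=37 Elkhorn=35 → close Dunmere (overflow 25)
  37÷1 = 37 each, +1 to first 0

Closure order: Fernhollow, Hollowpine, Ironridge, Briarlake, Ashgrove, Dunmere
Last habitat: Elkhorn with 72 animals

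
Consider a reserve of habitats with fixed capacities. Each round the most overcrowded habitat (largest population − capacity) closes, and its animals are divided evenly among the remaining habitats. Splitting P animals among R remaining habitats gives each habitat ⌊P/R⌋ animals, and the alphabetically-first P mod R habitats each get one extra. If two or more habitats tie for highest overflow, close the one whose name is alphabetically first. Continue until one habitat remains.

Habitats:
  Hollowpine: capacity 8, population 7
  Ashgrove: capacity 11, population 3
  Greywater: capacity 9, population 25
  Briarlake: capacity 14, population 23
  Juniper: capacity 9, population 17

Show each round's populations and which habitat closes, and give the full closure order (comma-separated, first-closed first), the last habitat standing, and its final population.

Closure order: Greywater, Briarlake, Juniper, Hollowpine
Last habitat: Ashgrove with 75 animals

Round 1: Ashgrove=3 Briarlake=23 Greywater=25 Hollowpine=7 Juniper=17 → close Greywater (overflow 16)
  25÷4 = 6 each, +1 to first 1
Round 2: Ashgrove=10 Briarlake=29 Hollowpine=13 Juniper=23 → close Briarlake (overflow 15)
  29÷3 = 9 each, +1 to first 2
Round 3: Ashgrove=20 Hollowpine=23 Juniper=32 → close Juniper (overflow 23)
  32÷2 = 16 each, +1 to first 0
Round 4: Ashgrove=36 Hollowpine=39 → close Hollowpine (overflow 31)
  39÷1 = 39 each, +1 to first 0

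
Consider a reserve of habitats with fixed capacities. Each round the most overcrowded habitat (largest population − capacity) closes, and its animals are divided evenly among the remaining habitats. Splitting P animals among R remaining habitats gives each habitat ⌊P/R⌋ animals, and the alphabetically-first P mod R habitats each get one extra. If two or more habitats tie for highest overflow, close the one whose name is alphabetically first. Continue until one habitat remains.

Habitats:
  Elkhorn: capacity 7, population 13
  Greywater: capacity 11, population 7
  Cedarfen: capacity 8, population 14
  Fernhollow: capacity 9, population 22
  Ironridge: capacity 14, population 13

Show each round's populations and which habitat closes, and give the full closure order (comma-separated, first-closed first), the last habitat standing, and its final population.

Round 1: Cedarfen=14 Elkhorn=13 Fernhollow=22 Greywater=7 Ironridge=13 → close Fernhollow (overflow 13)
  22÷4 = 5 each, +1 to first 2
Round 2: Cedarfen=20 Elkhorn=19 Greywater=12 Ironridge=18 → close Cedarfen (overflow 12)
  20÷3 = 6 each, +1 to first 2
Round 3: Elkhorn=26 Greywater=19 Ironridge=24 → close Elkhorn (overflow 19)
  26÷2 = 13 each, +1 to first 0
Round 4: Greywater=32 Ironridge=37 → close Ironridge (overflow 23)
  37÷1 = 37 each, +1 to first 0

Closure order: Fernhollow, Cedarfen, Elkhorn, Ironridge
Last habitat: Greywater with 69 animals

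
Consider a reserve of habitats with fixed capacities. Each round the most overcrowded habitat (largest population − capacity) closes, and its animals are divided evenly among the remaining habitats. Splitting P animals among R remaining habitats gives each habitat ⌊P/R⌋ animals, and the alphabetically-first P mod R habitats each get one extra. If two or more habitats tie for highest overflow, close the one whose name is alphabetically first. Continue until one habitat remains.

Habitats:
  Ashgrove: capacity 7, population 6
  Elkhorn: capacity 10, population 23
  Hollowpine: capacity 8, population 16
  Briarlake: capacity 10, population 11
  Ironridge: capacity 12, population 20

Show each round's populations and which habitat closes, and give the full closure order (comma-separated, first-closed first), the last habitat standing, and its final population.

Closure order: Elkhorn, Hollowpine, Ironridge, Briarlake
Last habitat: Ashgrove with 76 animals

Round 1: Ashgrove=6 Briarlake=11 Elkhorn=23 Hollowpine=16 Ironridge=20 → close Elkhorn (overflow 13)
  23÷4 = 5 each, +1 to first 3
Round 2: Ashgrove=12 Briarlake=17 Hollowpine=22 Ironridge=25 → close Hollowpine (overflow 14)
  22÷3 = 7 each, +1 to first 1
Round 3: Ashgrove=20 Briarlake=24 Ironridge=32 → close Ironridge (overflow 20)
  32÷2 = 16 each, +1 to first 0
Round 4: Ashgrove=36 Briarlake=40 → close Briarlake (overflow 30)
  40÷1 = 40 each, +1 to first 0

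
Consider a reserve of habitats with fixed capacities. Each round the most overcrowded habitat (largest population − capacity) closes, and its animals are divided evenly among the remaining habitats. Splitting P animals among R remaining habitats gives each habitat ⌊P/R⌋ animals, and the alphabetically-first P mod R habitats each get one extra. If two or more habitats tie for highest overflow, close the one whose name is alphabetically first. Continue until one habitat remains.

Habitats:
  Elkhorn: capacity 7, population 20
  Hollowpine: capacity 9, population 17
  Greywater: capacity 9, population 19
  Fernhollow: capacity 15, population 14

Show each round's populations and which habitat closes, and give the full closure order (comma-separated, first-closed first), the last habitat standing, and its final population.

Round 1: Elkhorn=20 Fernhollow=14 Greywater=19 Hollowpine=17 → close Elkhorn (overflow 13)
  20÷3 = 6 each, +1 to first 2
Round 2: Fernhollow=21 Greywater=26 Hollowpine=23 → close Greywater (overflow 17)
  26÷2 = 13 each, +1 to first 0
Round 3: Fernhollow=34 Hollowpine=36 → close Hollowpine (overflow 27)
  36÷1 = 36 each, +1 to first 0

Closure order: Elkhorn, Greywater, Hollowpine
Last habitat: Fernhollow with 70 animals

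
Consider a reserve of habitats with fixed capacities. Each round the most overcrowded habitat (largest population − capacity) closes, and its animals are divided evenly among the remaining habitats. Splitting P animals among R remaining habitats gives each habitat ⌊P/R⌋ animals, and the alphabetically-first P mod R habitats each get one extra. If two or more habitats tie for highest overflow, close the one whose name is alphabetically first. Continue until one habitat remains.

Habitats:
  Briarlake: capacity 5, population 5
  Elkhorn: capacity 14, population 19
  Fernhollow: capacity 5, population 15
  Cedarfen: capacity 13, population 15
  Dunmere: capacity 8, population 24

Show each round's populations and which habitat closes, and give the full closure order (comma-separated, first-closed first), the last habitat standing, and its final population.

Closure order: Dunmere, Fernhollow, Elkhorn, Cedarfen
Last habitat: Briarlake with 78 animals

Round 1: Briarlake=5 Cedarfen=15 Dunmere=24 Elkhorn=19 Fernhollow=15 → close Dunmere (overflow 16)
  24÷4 = 6 each, +1 to first 0
Round 2: Briarlake=11 Cedarfen=21 Elkhorn=25 Fernhollow=21 → close Fernhollow (overflow 16)
  21÷3 = 7 each, +1 to first 0
Round 3: Briarlake=18 Cedarfen=28 Elkhorn=32 → close Elkhorn (overflow 18)
  32÷2 = 16 each, +1 to first 0
Round 4: Briarlake=34 Cedarfen=44 → close Cedarfen (overflow 31)
  44÷1 = 44 each, +1 to first 0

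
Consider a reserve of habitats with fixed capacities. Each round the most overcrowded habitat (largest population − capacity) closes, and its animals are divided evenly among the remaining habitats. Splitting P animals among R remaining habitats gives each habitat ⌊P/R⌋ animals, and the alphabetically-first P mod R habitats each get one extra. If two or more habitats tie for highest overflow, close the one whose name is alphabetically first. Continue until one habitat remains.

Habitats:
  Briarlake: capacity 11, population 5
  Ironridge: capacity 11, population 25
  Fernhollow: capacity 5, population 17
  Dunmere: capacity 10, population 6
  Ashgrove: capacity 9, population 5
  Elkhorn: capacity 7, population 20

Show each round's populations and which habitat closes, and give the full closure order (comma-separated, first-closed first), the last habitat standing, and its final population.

Closure order: Ironridge, Elkhorn, Fernhollow, Ashgrove, Dunmere
Last habitat: Briarlake with 78 animals

Round 1: Ashgrove=5 Briarlake=5 Dunmere=6 Elkhorn=20 Fernhollow=17 Ironridge=25 → close Ironridge (overflow 14)
  25÷5 = 5 each, +1 to first 0
Round 2: Ashgrove=10 Briarlake=10 Dunmere=11 Elkhorn=25 Fernhollow=22 → close Elkhorn (overflow 18)
  25÷4 = 6 each, +1 to first 1
Round 3: Ashgrove=17 Briarlake=16 Dunmere=17 Fernhollow=28 → close Fernhollow (overflow 23)
  28÷3 = 9 each, +1 to first 1
Round 4: Ashgrove=27 Briarlake=25 Dunmere=26 → close Ashgrove (overflow 18)
  27÷2 = 13 each, +1 to first 1
Round 5: Briarlake=39 Dunmere=39 → close Dunmere (overflow 29)
  39÷1 = 39 each, +1 to first 0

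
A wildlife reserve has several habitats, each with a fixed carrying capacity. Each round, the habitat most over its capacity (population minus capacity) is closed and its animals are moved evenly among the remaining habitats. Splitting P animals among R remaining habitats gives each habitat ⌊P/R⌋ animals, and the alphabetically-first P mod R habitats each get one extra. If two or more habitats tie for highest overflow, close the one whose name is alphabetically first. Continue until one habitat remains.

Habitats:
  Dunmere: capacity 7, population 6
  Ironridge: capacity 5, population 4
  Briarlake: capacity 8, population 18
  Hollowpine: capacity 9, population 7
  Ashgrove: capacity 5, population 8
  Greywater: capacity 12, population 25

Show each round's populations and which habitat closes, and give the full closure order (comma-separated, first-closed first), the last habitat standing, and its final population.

Closure order: Greywater, Briarlake, Ashgrove, Dunmere, Hollowpine
Last habitat: Ironridge with 68 animals

Round 1: Ashgrove=8 Briarlake=18 Dunmere=6 Greywater=25 Hollowpine=7 Ironridge=4 → close Greywater (overflow 13)
  25÷5 = 5 each, +1 to first 0
Round 2: Ashgrove=13 Briarlake=23 Dunmere=11 Hollowpine=12 Ironridge=9 → close Briarlake (overflow 15)
  23÷4 = 5 each, +1 to first 3
Round 3: Ashgrove=19 Dunmere=17 Hollowpine=18 Ironridge=14 → close Ashgrove (overflow 14)
  19÷3 = 6 each, +1 to first 1
Round 4: Dunmere=24 Hollowpine=24 Ironridge=20 → close Dunmere (overflow 17)
  24÷2 = 12 each, +1 to first 0
Round 5: Hollowpine=36 Ironridge=32 → close Hollowpine (overflow 27)
  36÷1 = 36 each, +1 to first 0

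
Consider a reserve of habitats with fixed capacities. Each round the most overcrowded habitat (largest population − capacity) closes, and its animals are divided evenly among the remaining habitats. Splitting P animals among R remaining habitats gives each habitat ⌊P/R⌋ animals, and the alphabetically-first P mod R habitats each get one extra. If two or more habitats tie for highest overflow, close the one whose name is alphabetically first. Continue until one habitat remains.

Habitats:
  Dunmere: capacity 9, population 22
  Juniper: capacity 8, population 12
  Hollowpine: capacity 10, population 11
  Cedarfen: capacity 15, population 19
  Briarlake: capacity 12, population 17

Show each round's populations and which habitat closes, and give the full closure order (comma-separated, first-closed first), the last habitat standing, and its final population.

Round 1: Briarlake=17 Cedarfen=19 Dunmere=22 Hollowpine=11 Juniper=12 → close Dunmere (overflow 13)
  22÷4 = 5 each, +1 to first 2
Round 2: Briarlake=23 Cedarfen=25 Hollowpine=16 Juniper=17 → close Briarlake (overflow 11)
  23÷3 = 7 each, +1 to first 2
Round 3: Cedarfen=33 Hollowpine=24 Juniper=24 → close Cedarfen (overflow 18)
  33÷2 = 16 each, +1 to first 1
Round 4: Hollowpine=41 Juniper=40 → close Juniper (overflow 32)
  40÷1 = 40 each, +1 to first 0

Closure order: Dunmere, Briarlake, Cedarfen, Juniper
Last habitat: Hollowpine with 81 animals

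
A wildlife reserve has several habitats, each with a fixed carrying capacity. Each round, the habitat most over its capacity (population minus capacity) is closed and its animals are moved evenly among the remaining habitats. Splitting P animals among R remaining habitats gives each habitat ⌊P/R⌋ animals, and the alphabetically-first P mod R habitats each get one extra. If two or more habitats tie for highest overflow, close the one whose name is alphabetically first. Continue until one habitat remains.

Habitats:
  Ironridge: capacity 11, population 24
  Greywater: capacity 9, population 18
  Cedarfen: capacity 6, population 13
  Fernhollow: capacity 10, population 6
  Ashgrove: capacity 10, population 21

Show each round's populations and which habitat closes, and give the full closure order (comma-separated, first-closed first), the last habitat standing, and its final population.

Round 1: Ashgrove=21 Cedarfen=13 Fernhollow=6 Greywater=18 Ironridge=24 → close Ironridge (overflow 13)
  24÷4 = 6 each, +1 to first 0
Round 2: Ashgrove=27 Cedarfen=19 Fernhollow=12 Greywater=24 → close Ashgrove (overflow 17)
  27÷3 = 9 each, +1 to first 0
Round 3: Cedarfen=28 Fernhollow=21 Greywater=33 → close Greywater (overflow 24)
  33÷2 = 16 each, +1 to first 1
Round 4: Cedarfen=45 Fernhollow=37 → close Cedarfen (overflow 39)
  45÷1 = 45 each, +1 to first 0

Closure order: Ironridge, Ashgrove, Greywater, Cedarfen
Last habitat: Fernhollow with 82 animals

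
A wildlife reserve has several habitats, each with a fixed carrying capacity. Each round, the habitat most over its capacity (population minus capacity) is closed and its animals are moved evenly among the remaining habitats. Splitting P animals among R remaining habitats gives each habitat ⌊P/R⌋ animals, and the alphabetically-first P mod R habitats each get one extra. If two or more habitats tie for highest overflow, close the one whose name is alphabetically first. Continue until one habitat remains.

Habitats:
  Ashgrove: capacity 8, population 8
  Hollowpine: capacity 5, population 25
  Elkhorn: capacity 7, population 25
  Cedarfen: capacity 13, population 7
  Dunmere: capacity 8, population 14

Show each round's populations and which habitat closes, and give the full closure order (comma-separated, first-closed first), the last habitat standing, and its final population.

Closure order: Hollowpine, Elkhorn, Dunmere, Ashgrove
Last habitat: Cedarfen with 79 animals

Round 1: Ashgrove=8 Cedarfen=7 Dunmere=14 Elkhorn=25 Hollowpine=25 → close Hollowpine (overflow 20)
  25÷4 = 6 each, +1 to first 1
Round 2: Ashgrove=15 Cedarfen=13 Dunmere=20 Elkhorn=31 → close Elkhorn (overflow 24)
  31÷3 = 10 each, +1 to first 1
Round 3: Ashgrove=26 Cedarfen=23 Dunmere=30 → close Dunmere (overflow 22)
  30÷2 = 15 each, +1 to first 0
Round 4: Ashgrove=41 Cedarfen=38 → close Ashgrove (overflow 33)
  41÷1 = 41 each, +1 to first 0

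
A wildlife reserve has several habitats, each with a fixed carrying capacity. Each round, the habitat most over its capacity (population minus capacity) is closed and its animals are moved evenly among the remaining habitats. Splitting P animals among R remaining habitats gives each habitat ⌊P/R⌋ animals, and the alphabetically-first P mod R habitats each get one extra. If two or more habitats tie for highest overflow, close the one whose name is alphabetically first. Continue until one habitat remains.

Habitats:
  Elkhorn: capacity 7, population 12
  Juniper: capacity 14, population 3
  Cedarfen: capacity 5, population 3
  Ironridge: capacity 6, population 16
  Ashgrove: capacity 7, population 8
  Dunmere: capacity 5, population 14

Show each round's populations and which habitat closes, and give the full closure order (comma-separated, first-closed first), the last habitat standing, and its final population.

Round 1: Ashgrove=8 Cedarfen=3 Dunmere=14 Elkhorn=12 Ironridge=16 Juniper=3 → close Ironridge (overflow 10)
  16÷5 = 3 each, +1 to first 1
Round 2: Ashgrove=12 Cedarfen=6 Dunmere=17 Elkhorn=15 Juniper=6 → close Dunmere (overflow 12)
  17÷4 = 4 each, +1 to first 1
Round 3: Ashgrove=17 Cedarfen=10 Elkhorn=19 Juniper=10 → close Elkhorn (overflow 12)
  19÷3 = 6 each, +1 to first 1
Round 4: Ashgrove=24 Cedarfen=16 Juniper=16 → close Ashgrove (overflow 17)
  24÷2 = 12 each, +1 to first 0
Round 5: Cedarfen=28 Juniper=28 → close Cedarfen (overflow 23)
  28÷1 = 28 each, +1 to first 0

Closure order: Ironridge, Dunmere, Elkhorn, Ashgrove, Cedarfen
Last habitat: Juniper with 56 animals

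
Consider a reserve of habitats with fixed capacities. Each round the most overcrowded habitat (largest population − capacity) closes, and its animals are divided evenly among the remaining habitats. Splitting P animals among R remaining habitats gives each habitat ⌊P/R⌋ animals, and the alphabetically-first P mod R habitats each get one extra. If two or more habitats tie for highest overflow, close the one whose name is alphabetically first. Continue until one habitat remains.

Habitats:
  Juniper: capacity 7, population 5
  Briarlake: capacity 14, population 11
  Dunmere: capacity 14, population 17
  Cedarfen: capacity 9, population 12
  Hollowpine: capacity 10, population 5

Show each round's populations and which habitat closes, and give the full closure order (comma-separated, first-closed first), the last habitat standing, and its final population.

Round 1: Briarlake=11 Cedarfen=12 Dunmere=17 Hollowpine=5 Juniper=5 → close Cedarfen (overflow 3)
  12÷4 = 3 each, +1 to first 0
Round 2: Briarlake=14 Dunmere=20 Hollowpine=8 Juniper=8 → close Dunmere (overflow 6)
  20÷3 = 6 each, +1 to first 2
Round 3: Briarlake=21 Hollowpine=15 Juniper=14 → close Briarlake (overflow 7)
  21÷2 = 10 each, +1 to first 1
Round 4: Hollowpine=26 Juniper=24 → close Juniper (overflow 17)
  24÷1 = 24 each, +1 to first 0

Closure order: Cedarfen, Dunmere, Briarlake, Juniper
Last habitat: Hollowpine with 50 animals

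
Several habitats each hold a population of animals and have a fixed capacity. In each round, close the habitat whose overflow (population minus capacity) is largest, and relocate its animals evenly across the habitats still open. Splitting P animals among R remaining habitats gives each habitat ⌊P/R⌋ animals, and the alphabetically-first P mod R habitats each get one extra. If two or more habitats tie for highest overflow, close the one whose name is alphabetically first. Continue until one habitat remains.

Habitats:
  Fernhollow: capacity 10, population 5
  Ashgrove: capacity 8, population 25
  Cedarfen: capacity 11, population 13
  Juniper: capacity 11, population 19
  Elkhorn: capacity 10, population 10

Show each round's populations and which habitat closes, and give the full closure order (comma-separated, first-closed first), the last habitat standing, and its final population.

Closure order: Ashgrove, Juniper, Cedarfen, Elkhorn
Last habitat: Fernhollow with 72 animals

Round 1: Ashgrove=25 Cedarfen=13 Elkhorn=10 Fernhollow=5 Juniper=19 → close Ashgrove (overflow 17)
  25÷4 = 6 each, +1 to first 1
Round 2: Cedarfen=20 Elkhorn=16 Fernhollow=11 Juniper=25 → close Juniper (overflow 14)
  25÷3 = 8 each, +1 to first 1
Round 3: Cedarfen=29 Elkhorn=24 Fernhollow=19 → close Cedarfen (overflow 18)
  29÷2 = 14 each, +1 to first 1
Round 4: Elkhorn=39 Fernhollow=33 → close Elkhorn (overflow 29)
  39÷1 = 39 each, +1 to first 0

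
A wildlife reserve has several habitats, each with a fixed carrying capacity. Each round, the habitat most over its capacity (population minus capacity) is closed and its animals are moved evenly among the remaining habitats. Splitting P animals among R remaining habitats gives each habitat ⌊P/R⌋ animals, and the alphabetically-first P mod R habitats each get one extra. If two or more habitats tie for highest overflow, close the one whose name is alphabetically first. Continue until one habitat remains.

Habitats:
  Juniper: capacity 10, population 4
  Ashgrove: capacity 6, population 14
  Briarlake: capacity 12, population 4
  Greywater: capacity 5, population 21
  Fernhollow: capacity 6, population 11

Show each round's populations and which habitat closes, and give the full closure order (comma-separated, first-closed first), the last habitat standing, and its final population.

Round 1: Ashgrove=14 Briarlake=4 Fernhollow=11 Greywater=21 Juniper=4 → close Greywater (overflow 16)
  21÷4 = 5 each, +1 to first 1
Round 2: Ashgrove=20 Briarlake=9 Fernhollow=16 Juniper=9 → close Ashgrove (overflow 14)
  20÷3 = 6 each, +1 to first 2
Round 3: Briarlake=16 Fernhollow=23 Juniper=15 → close Fernhollow (overflow 17)
  23÷2 = 11 each, +1 to first 1
Round 4: Briarlake=28 Juniper=26 → close Briarlake (overflow 16)
  28÷1 = 28 each, +1 to first 0

Closure order: Greywater, Ashgrove, Fernhollow, Briarlake
Last habitat: Juniper with 54 animals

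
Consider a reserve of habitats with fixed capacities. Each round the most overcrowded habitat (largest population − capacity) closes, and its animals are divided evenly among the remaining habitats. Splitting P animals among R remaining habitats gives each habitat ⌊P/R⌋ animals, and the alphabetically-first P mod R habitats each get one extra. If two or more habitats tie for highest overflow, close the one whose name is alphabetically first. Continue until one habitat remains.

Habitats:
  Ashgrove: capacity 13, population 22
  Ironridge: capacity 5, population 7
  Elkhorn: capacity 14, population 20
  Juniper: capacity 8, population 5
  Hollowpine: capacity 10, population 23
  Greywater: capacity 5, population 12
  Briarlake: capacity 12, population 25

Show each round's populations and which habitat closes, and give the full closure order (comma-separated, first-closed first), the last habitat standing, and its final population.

Closure order: Briarlake, Hollowpine, Ashgrove, Elkhorn, Greywater, Ironridge
Last habitat: Juniper with 114 animals

Round 1: Ashgrove=22 Briarlake=25 Elkhorn=20 Greywater=12 Hollowpine=23 Ironridge=7 Juniper=5 → close Briarlake (overflow 13)
  25÷6 = 4 each, +1 to first 1
Round 2: Ashgrove=27 Elkhorn=24 Greywater=16 Hollowpine=27 Ironridge=11 Juniper=9 → close Hollowpine (overflow 17)
  27÷5 = 5 each, +1 to first 2
Round 3: Ashgrove=33 Elkhorn=30 Greywater=21 Ironridge=16 Juniper=14 → close Ashgrove (overflow 20)
  33÷4 = 8 each, +1 to first 1
Round 4: Elkhorn=39 Greywater=29 Ironridge=24 Juniper=22 → close Elkhorn (overflow 25)
  39÷3 = 13 each, +1 to first 0
Round 5: Greywater=42 Ironridge=37 Juniper=35 → close Greywater (overflow 37)
  42÷2 = 21 each, +1 to first 0
Round 6: Ironridge=58 Juniper=56 → close Ironridge (overflow 53)
  58÷1 = 58 each, +1 to first 0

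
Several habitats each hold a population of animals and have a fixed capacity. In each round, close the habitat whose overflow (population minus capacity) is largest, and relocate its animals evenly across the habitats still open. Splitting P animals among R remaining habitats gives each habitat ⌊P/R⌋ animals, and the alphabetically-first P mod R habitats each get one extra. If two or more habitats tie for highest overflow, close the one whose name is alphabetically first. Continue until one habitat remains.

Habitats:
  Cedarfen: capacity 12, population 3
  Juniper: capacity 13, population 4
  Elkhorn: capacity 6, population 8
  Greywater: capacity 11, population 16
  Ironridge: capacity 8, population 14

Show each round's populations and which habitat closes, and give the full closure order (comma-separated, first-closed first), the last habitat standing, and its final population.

Closure order: Ironridge, Greywater, Elkhorn, Cedarfen
Last habitat: Juniper with 45 animals

Round 1: Cedarfen=3 Elkhorn=8 Greywater=16 Ironridge=14 Juniper=4 → close Ironridge (overflow 6)
  14÷4 = 3 each, +1 to first 2
Round 2: Cedarfen=7 Elkhorn=12 Greywater=19 Juniper=7 → close Greywater (overflow 8)
  19÷3 = 6 each, +1 to first 1
Round 3: Cedarfen=14 Elkhorn=18 Juniper=13 → close Elkhorn (overflow 12)
  18÷2 = 9 each, +1 to first 0
Round 4: Cedarfen=23 Juniper=22 → close Cedarfen (overflow 11)
  23÷1 = 23 each, +1 to first 0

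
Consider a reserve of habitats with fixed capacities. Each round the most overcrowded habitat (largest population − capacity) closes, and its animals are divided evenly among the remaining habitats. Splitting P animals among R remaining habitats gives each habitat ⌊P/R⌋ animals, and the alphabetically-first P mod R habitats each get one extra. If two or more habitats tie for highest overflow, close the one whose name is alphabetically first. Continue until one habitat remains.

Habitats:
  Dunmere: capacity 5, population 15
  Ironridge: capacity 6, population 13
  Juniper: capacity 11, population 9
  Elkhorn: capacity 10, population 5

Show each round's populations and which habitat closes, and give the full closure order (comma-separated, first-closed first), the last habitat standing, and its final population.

Closure order: Dunmere, Ironridge, Juniper
Last habitat: Elkhorn with 42 animals

Round 1: Dunmere=15 Elkhorn=5 Ironridge=13 Juniper=9 → close Dunmere (overflow 10)
  15÷3 = 5 each, +1 to first 0
Round 2: Elkhorn=10 Ironridge=18 Juniper=14 → close Ironridge (overflow 12)
  18÷2 = 9 each, +1 to first 0
Round 3: Elkhorn=19 Juniper=23 → close Juniper (overflow 12)
  23÷1 = 23 each, +1 to first 0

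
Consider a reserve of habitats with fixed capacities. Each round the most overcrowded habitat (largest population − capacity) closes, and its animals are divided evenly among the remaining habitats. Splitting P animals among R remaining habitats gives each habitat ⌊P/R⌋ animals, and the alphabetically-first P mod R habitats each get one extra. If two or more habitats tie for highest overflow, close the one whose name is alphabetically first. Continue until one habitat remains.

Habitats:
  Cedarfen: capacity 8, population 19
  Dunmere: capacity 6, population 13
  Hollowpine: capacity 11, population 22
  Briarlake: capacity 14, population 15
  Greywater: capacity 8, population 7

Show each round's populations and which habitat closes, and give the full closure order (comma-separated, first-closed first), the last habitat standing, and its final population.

Round 1: Briarlake=15 Cedarfen=19 Dunmere=13 Greywater=7 Hollowpine=22 → close Cedarfen (overflow 11)
  19÷4 = 4 each, +1 to first 3
Round 2: Briarlake=20 Dunmere=18 Greywater=12 Hollowpine=26 → close Hollowpine (overflow 15)
  26÷3 = 8 each, +1 to first 2
Round 3: Briarlake=29 Dunmere=27 Greywater=20 → close Dunmere (overflow 21)
  27÷2 = 13 each, +1 to first 1
Round 4: Briarlake=43 Greywater=33 → close Briarlake (overflow 29)
  43÷1 = 43 each, +1 to first 0

Closure order: Cedarfen, Hollowpine, Dunmere, Briarlake
Last habitat: Greywater with 76 animals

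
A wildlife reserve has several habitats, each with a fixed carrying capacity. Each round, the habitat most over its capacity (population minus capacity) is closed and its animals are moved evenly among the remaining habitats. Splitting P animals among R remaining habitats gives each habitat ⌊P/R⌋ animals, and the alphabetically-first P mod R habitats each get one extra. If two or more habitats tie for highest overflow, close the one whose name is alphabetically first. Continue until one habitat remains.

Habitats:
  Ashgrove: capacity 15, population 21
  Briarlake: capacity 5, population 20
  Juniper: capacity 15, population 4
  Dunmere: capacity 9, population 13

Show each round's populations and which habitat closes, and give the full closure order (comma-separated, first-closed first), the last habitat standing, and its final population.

Round 1: Ashgrove=21 Briarlake=20 Dunmere=13 Juniper=4 → close Briarlake (overflow 15)
  20÷3 = 6 each, +1 to first 2
Round 2: Ashgrove=28 Dunmere=20 Juniper=10 → close Ashgrove (overflow 13)
  28÷2 = 14 each, +1 to first 0
Round 3: Dunmere=34 Juniper=24 → close Dunmere (overflow 25)
  34÷1 = 34 each, +1 to first 0

Closure order: Briarlake, Ashgrove, Dunmere
Last habitat: Juniper with 58 animals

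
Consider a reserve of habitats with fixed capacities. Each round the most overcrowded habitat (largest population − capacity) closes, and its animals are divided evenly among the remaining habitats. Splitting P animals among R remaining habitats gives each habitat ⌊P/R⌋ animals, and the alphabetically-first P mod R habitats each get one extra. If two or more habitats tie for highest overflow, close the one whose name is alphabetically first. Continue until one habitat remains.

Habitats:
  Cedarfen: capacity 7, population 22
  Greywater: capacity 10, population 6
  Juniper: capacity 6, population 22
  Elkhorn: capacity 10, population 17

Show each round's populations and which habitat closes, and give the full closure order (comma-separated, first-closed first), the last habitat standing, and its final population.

Closure order: Juniper, Cedarfen, Elkhorn
Last habitat: Greywater with 67 animals

Round 1: Cedarfen=22 Elkhorn=17 Greywater=6 Juniper=22 → close Juniper (overflow 16)
  22÷3 = 7 each, +1 to first 1
Round 2: Cedarfen=30 Elkhorn=24 Greywater=13 → close Cedarfen (overflow 23)
  30÷2 = 15 each, +1 to first 0
Round 3: Elkhorn=39 Greywater=28 → close Elkhorn (overflow 29)
  39÷1 = 39 each, +1 to first 0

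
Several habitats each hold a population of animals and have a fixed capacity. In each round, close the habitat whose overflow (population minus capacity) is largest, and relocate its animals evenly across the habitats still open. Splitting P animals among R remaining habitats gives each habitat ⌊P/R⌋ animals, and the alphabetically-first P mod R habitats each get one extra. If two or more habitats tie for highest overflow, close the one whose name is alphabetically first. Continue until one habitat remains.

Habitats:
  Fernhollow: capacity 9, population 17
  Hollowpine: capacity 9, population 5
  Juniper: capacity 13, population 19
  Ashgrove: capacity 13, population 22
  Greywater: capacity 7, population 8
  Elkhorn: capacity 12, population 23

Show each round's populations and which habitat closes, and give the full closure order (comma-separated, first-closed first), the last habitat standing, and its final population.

Round 1: Ashgrove=22 Elkhorn=23 Fernhollow=17 Greywater=8 Hollowpine=5 Juniper=19 → close Elkhorn (overflow 11)
  23÷5 = 4 each, +1 to first 3
Round 2: Ashgrove=27 Fernhollow=22 Greywater=13 Hollowpine=9 Juniper=23 → close Ashgrove (overflow 14)
  27÷4 = 6 each, +1 to first 3
Round 3: Fernhollow=29 Greywater=20 Hollowpine=16 Juniper=29 → close Fernhollow (overflow 20)
  29÷3 = 9 each, +1 to first 2
Round 4: Greywater=30 Hollowpine=26 Juniper=38 → close Juniper (overflow 25)
  38÷2 = 19 each, +1 to first 0
Round 5: Greywater=49 Hollowpine=45 → close Greywater (overflow 42)
  49÷1 = 49 each, +1 to first 0

Closure order: Elkhorn, Ashgrove, Fernhollow, Juniper, Greywater
Last habitat: Hollowpine with 94 animals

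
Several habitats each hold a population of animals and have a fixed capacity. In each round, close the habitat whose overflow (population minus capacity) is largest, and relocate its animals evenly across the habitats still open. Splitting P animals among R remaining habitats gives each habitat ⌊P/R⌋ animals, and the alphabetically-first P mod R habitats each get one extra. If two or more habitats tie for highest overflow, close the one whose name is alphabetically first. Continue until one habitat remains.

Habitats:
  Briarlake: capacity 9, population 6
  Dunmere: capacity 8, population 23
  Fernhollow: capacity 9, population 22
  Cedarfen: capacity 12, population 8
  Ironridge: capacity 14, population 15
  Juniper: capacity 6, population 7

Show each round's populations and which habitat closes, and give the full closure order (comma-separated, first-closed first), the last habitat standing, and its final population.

Closure order: Dunmere, Fernhollow, Ironridge, Juniper, Briarlake
Last habitat: Cedarfen with 81 animals

Round 1: Briarlake=6 Cedarfen=8 Dunmere=23 Fernhollow=22 Ironridge=15 Juniper=7 → close Dunmere (overflow 15)
  23÷5 = 4 each, +1 to first 3
Round 2: Briarlake=11 Cedarfen=13 Fernhollow=27 Ironridge=19 Juniper=11 → close Fernhollow (overflow 18)
  27÷4 = 6 each, +1 to first 3
Round 3: Briarlake=18 Cedarfen=20 Ironridge=26 Juniper=17 → close Ironridge (overflow 12)
  26÷3 = 8 each, +1 to first 2
Round 4: Briarlake=27 Cedarfen=29 Juniper=25 → close Juniper (overflow 19)
  25÷2 = 12 each, +1 to first 1
Round 5: Briarlake=40 Cedarfen=41 → close Briarlake (overflow 31)
  40÷1 = 40 each, +1 to first 0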